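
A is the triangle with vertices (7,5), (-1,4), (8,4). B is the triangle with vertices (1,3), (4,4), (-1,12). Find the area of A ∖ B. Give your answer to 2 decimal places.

3.24

|A| = 4.5, |A∩B| = 1.2571.
|A ∖ B| = |A| − |A∩B| = 4.5 − 1.2571 = 3.24.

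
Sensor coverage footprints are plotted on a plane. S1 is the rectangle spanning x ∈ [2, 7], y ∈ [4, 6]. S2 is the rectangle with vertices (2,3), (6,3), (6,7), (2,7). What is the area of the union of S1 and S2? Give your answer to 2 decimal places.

18.00

By inclusion–exclusion:
Individual areas: |S1| = 10, |S2| = 16.
|S1∩S2|: x∈[2,6], y∈[4,6] → 4·2 = 8.
|S1 ∪ S2| = 26 − 8 = 18.00.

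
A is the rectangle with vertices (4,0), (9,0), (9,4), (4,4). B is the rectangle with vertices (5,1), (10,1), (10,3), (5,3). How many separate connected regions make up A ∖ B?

A ∖ B is a single connected region.

1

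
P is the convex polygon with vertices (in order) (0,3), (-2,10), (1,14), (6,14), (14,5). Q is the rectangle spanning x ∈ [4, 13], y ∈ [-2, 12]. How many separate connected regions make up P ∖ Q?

2

P ∖ Q splits into 2 disjoint pieces (area 57.6349, area 0.6339).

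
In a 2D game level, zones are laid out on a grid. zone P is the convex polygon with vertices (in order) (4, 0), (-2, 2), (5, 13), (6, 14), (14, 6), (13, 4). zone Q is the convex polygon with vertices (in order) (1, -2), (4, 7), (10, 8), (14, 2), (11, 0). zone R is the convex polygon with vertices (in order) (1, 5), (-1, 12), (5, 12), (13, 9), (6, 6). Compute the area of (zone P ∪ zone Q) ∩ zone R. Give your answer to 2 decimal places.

41.60

The region (zone P ∪ zone Q) ∩ zone R is the polygon with vertices (4.364,12), (5,12), (9.8,10.2), (11.6,8.4), (6,6), (1,5), (0.662,6.183).
By the shoelace formula its area is 41.60.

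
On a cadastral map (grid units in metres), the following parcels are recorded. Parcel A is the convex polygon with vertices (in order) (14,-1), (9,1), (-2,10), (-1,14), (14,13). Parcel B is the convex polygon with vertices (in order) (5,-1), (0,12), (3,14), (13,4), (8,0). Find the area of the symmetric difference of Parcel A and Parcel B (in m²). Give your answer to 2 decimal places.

100.10

|Parcel A| = 154, |Parcel B| = 93, |Parcel A∩Parcel B| = 73.4498.
|Parcel A △ Parcel B| = |Parcel A| + |Parcel B| − 2·|Parcel A∩Parcel B| = 154 + 93 − 146.8996 = 100.10.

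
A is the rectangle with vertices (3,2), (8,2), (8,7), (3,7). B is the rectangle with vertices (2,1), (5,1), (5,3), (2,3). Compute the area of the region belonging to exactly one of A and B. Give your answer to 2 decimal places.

27.00

|A∩B|: x∈[3,5], y∈[2,3] → 2·1 = 2.
|A △ B| = |A| + |B| − 2·|A∩B| = 25 + 6 − 4 = 27.00.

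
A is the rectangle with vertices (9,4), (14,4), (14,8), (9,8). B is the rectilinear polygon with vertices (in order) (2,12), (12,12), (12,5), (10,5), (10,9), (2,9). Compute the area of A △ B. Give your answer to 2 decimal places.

46.00

|A| = 20, |B| = 38, |A∩B| = 6.
|A △ B| = |A| + |B| − 2·|A∩B| = 20 + 38 − 12 = 46.00.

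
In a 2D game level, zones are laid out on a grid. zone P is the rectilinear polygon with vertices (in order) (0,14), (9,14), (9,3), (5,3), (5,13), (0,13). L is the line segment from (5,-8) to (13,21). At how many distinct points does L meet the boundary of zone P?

2

The segment meets the boundary at (8.034,3), (9,6.5).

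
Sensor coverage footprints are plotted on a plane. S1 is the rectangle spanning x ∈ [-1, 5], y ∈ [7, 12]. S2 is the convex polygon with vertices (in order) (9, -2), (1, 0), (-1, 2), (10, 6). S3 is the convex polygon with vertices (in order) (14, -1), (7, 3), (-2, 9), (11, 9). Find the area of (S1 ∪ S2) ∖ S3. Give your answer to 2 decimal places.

56.93

|S1 ∪ S2| = 78.
|(S1 ∪ S2) ∩ S3| = 21.074.
|(S1 ∪ S2) ∖ S3| = 78 − 21.074 = 56.93.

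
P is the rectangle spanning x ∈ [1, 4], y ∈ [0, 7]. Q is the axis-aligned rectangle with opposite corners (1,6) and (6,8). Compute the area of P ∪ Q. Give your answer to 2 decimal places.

By inclusion–exclusion:
Individual areas: |P| = 21, |Q| = 10.
|P∩Q|: x∈[1,4], y∈[6,7] → 3·1 = 3.
|P ∪ Q| = 31 − 3 = 28.00.

28.00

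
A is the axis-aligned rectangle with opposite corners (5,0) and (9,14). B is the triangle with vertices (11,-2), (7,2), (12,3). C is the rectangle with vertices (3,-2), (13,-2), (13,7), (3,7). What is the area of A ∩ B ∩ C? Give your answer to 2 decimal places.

The intersection is the polygon with vertices (7,2), (9,2.4), (9,0).
By the shoelace formula its area is 2.40.

2.40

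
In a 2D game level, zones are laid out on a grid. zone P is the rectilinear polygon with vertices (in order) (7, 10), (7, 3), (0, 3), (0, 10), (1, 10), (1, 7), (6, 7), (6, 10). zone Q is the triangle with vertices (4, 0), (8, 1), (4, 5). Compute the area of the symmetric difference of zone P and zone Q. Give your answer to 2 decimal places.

40.00

|zone P| = 34, |zone Q| = 10, |zone P∩zone Q| = 2.
|zone P △ zone Q| = |zone P| + |zone Q| − 2·|zone P∩zone Q| = 34 + 10 − 4 = 40.00.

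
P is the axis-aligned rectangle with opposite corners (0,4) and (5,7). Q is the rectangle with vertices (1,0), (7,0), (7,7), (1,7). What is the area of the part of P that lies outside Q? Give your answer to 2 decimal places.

3.00

|P∩Q|: x∈[1,5], y∈[4,7] → 4·3 = 12.
|P| = 15.
|P ∖ Q| = |P| − |P∩Q| = 15 − 12 = 3.00.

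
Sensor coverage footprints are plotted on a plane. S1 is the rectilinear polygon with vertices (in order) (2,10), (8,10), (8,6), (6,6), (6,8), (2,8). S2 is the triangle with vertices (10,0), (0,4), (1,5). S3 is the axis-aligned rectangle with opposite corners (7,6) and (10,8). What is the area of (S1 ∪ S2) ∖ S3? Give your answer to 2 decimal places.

21.00

|S1 ∪ S2| = 23.
|(S1 ∪ S2) ∩ S3| = 2.
|(S1 ∪ S2) ∖ S3| = 23 − 2 = 21.00.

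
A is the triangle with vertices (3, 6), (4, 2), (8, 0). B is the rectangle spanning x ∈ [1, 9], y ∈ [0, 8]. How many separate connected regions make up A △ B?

A △ B is a single connected region.

1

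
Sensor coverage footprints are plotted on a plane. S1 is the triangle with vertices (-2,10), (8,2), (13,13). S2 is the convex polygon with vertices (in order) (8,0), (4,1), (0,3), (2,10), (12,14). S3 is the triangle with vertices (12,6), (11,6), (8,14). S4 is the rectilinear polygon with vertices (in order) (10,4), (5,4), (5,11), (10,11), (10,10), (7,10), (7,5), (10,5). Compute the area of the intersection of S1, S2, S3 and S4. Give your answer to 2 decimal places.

0.44

The intersection is the polygon with vertices (10,10), (9.5,10), (9.125,11), (9.5,11).
By the shoelace formula its area is 0.44.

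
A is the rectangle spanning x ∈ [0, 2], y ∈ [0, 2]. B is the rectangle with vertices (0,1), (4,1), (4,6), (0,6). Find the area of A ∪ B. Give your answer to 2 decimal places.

22.00

By inclusion–exclusion:
Individual areas: |A| = 4, |B| = 20.
|A∩B|: x∈[0,2], y∈[1,2] → 2·1 = 2.
|A ∪ B| = 24 − 2 = 22.00.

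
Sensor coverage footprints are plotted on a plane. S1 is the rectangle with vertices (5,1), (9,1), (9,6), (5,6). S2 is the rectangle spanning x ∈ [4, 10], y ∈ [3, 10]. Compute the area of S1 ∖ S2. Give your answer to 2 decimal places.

8.00

|S1∩S2|: x∈[5,9], y∈[3,6] → 4·3 = 12.
|S1| = 20.
|S1 ∖ S2| = |S1| − |S1∩S2| = 20 − 12 = 8.00.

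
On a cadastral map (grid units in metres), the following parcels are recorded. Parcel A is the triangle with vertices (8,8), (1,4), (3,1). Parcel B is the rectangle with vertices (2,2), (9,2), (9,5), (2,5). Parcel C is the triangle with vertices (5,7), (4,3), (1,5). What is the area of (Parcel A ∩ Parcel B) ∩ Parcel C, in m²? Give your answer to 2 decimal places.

3.01

The region (Parcel A ∩ Parcel B) ∩ Parcel C is the polygon with vertices (4.5,5), (4,3), (2,4.333), (2,4.571), (2.75,5).
By the shoelace formula its area is 3.01.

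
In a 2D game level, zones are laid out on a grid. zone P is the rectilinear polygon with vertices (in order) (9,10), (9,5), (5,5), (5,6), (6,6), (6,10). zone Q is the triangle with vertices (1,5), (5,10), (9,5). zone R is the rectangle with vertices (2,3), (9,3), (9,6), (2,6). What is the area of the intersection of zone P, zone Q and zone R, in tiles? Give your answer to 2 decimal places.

The intersection is the polygon with vertices (5,6), (6,6), (8.2,6), (9,5), (5,5).
By the shoelace formula its area is 3.60.

3.60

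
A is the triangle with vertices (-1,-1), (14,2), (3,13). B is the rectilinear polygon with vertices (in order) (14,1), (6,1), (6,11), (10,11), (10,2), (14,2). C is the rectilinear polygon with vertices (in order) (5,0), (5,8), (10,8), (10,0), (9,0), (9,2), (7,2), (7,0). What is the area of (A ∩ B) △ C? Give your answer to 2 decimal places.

|A ∩ B| = 29.5.
|(A ∩ B) ∩ C| = 23.9.
|(A ∩ B) △ C| = 29.5 + 36 − 47.8 = 17.70.

17.70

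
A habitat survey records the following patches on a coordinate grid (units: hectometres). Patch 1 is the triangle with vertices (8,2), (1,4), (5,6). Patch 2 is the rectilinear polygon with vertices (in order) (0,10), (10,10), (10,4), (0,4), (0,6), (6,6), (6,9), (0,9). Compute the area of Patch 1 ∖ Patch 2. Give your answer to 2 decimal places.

|Patch 1| = 11, |Patch 1∩Patch 2| = 5.5.
|Patch 1 ∖ Patch 2| = |Patch 1| − |Patch 1∩Patch 2| = 11 − 5.5 = 5.50.

5.50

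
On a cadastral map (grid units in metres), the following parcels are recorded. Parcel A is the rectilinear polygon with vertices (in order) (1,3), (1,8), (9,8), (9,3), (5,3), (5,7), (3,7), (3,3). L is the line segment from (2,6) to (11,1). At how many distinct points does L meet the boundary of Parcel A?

The segment meets the boundary at (7.4,3), (5,4.333), (3,5.444).

3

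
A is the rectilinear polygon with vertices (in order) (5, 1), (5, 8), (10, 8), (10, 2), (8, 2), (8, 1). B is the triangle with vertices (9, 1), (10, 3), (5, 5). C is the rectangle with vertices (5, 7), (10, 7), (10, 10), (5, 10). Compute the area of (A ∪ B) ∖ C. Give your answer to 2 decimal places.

28.75

|A ∪ B| = 33.75.
|(A ∪ B) ∩ C| = 5.
|(A ∪ B) ∖ C| = 33.75 − 5 = 28.75.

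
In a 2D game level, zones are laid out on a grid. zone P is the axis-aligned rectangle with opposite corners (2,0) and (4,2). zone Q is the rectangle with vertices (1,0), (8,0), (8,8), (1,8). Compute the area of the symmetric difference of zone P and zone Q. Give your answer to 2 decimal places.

52.00

|zone P∩zone Q|: x∈[2,4], y∈[0,2] → 2·2 = 4.
|zone P △ zone Q| = |zone P| + |zone Q| − 2·|zone P∩zone Q| = 4 + 56 − 8 = 52.00.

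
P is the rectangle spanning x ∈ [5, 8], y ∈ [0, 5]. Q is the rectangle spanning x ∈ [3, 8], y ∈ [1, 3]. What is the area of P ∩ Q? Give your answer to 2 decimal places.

|P∩Q|: x∈[5,8], y∈[1,3] → 3·2 = 6.

6.00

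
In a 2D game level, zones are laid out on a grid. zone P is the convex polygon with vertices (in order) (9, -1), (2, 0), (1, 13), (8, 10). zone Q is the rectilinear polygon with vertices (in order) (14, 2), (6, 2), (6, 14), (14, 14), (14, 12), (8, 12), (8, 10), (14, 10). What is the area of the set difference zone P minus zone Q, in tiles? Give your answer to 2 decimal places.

|zone P| = 82, |zone P∩zone Q| = 19.7662.
|zone P ∖ zone Q| = |zone P| − |zone P∩zone Q| = 82 − 19.7662 = 62.23.

62.23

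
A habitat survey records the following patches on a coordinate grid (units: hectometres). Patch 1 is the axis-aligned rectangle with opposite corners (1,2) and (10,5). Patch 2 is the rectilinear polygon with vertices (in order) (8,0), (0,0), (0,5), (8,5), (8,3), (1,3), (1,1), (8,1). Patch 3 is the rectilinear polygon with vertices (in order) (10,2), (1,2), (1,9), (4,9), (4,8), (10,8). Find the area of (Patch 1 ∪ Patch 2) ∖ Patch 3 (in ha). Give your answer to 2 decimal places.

|Patch 1 ∪ Patch 2| = 39.
|(Patch 1 ∪ Patch 2) ∩ Patch 3| = 27.
|(Patch 1 ∪ Patch 2) ∖ Patch 3| = 39 − 27 = 12.00.

12.00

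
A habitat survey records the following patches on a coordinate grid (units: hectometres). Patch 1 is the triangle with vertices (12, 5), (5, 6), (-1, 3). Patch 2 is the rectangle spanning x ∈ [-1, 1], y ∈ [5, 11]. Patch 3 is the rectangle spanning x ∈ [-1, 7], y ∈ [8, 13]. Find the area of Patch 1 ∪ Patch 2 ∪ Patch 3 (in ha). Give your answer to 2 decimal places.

By inclusion–exclusion:
Individual areas: |Patch 1| = 13.5, |Patch 2| = 12, |Patch 3| = 40.
|Patch 1∩Patch 2| = 0.
|Patch 1∩Patch 3| = 0.
|Patch 2∩Patch 3|: x∈[-1,1], y∈[8,11] → 2·3 = 6.
|Patch 1∩Patch 2∩Patch 3| = 0.
|Patch 1 ∪ Patch 2 ∪ Patch 3| = 65.5 − 6 + 0 = 59.50.

59.50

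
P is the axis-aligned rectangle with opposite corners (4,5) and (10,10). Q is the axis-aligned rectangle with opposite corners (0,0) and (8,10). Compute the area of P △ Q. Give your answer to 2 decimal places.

70.00

|P∩Q|: x∈[4,8], y∈[5,10] → 4·5 = 20.
|P △ Q| = |P| + |Q| − 2·|P∩Q| = 30 + 80 − 40 = 70.00.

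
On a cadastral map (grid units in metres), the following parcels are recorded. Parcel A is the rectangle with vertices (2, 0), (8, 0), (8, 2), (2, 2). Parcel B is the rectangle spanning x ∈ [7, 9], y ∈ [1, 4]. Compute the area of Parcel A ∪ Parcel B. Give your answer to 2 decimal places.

17.00

By inclusion–exclusion:
Individual areas: |Parcel A| = 12, |Parcel B| = 6.
|Parcel A∩Parcel B|: x∈[7,8], y∈[1,2] → 1·1 = 1.
|Parcel A ∪ Parcel B| = 18 − 1 = 17.00.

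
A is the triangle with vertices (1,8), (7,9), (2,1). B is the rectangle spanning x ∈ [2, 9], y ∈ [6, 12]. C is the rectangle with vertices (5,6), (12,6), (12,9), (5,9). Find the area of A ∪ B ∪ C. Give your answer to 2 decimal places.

62.40

By inclusion–exclusion:
Individual areas: |A| = 21.5, |B| = 42, |C| = 21.
|A∩B| = 10.1042.
|A∩C| = 2.8542.
|B∩C|: x∈[5,9], y∈[6,9] → 4·3 = 12.
|A∩B∩C| = 2.8542.
|A ∪ B ∪ C| = 84.5 − 24.9583 + 2.8542 = 62.40.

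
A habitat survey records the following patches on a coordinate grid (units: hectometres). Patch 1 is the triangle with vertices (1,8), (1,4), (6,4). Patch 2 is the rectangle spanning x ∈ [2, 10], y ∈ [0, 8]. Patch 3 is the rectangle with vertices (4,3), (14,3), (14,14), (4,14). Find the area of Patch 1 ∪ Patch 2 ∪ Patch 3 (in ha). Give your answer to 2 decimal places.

147.60

By inclusion–exclusion:
Individual areas: |Patch 1| = 10, |Patch 2| = 64, |Patch 3| = 110.
|Patch 1∩Patch 2| = 6.4.
|Patch 1∩Patch 3| = 1.6.
|Patch 2∩Patch 3|: x∈[4,10], y∈[3,8] → 6·5 = 30.
|Patch 1∩Patch 2∩Patch 3| = 1.6.
|Patch 1 ∪ Patch 2 ∪ Patch 3| = 184 − 38 + 1.6 = 147.60.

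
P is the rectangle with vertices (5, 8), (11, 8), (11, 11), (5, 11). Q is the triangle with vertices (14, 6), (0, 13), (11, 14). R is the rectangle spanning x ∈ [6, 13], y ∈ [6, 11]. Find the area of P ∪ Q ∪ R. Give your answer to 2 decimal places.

By inclusion–exclusion:
Individual areas: |P| = 18, |Q| = 45.5, |R| = 35.
|P∩Q| = 11.75.
|P∩R|: x∈[6,11], y∈[8,11] → 5·3 = 15.
|Q∩R| = 18.2292.
|P∩Q∩R| = 11.
|P ∪ Q ∪ R| = 98.5 − 44.9792 + 11 = 64.52.

64.52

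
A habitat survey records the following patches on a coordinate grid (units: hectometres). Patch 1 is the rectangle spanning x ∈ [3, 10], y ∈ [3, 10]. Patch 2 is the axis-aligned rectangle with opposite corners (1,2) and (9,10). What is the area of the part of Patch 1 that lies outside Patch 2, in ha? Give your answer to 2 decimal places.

|Patch 1∩Patch 2|: x∈[3,9], y∈[3,10] → 6·7 = 42.
|Patch 1| = 49.
|Patch 1 ∖ Patch 2| = |Patch 1| − |Patch 1∩Patch 2| = 49 − 42 = 7.00.

7.00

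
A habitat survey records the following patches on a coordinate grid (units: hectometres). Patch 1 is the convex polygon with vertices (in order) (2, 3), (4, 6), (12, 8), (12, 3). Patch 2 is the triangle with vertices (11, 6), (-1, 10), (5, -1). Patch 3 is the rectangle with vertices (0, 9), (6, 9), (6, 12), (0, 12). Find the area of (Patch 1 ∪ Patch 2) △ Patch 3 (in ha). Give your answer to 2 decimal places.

|Patch 1 ∪ Patch 2| = 65.6333.
|(Patch 1 ∪ Patch 2) ∩ Patch 3| = 0.6667.
|(Patch 1 ∪ Patch 2) △ Patch 3| = 65.6333 + 18 − 1.3333 = 82.30.

82.30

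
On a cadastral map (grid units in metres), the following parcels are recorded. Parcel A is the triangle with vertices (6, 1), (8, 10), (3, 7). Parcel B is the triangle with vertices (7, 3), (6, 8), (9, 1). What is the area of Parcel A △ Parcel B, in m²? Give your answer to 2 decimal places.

21.49

|Parcel A| = 19.5, |Parcel B| = 4, |Parcel A∩Parcel B| = 1.0064.
|Parcel A △ Parcel B| = |Parcel A| + |Parcel B| − 2·|Parcel A∩Parcel B| = 19.5 + 4 − 2.0128 = 21.49.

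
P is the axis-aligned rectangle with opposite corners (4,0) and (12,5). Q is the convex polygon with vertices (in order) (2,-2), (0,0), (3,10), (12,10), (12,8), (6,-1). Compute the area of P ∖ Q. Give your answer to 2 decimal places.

18.33

|P| = 40, |P∩Q| = 21.6667.
|P ∖ Q| = |P| − |P∩Q| = 40 − 21.6667 = 18.33.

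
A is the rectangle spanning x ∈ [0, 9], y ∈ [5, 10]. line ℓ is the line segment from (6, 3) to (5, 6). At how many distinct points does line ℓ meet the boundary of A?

The segment meets the boundary at (5.333,5).

1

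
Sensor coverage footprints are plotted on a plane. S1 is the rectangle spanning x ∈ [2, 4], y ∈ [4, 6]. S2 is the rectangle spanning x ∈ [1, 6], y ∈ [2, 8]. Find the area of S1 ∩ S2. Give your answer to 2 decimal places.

4.00

|S1∩S2|: x∈[2,4], y∈[4,6] → 2·2 = 4.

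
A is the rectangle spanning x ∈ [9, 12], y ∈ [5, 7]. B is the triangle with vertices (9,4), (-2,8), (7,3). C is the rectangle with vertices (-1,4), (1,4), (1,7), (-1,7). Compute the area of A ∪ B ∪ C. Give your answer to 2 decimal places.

21.11

By inclusion–exclusion:
Individual areas: |A| = 6, |B| = 9.5, |C| = 6.
|A∩B| = 0.
|A∩C| = 0 (no overlap).
|B∩C| = 0.3886.
|A∩B∩C| = 0.
|A ∪ B ∪ C| = 21.5 − 0.3886 + 0 = 21.11.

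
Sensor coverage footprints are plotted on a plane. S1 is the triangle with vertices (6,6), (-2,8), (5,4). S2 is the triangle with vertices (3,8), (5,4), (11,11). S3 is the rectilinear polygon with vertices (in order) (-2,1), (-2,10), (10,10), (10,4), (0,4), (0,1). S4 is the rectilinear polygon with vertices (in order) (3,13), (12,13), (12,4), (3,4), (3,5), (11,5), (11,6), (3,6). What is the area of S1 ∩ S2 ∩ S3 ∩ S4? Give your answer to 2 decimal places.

1.07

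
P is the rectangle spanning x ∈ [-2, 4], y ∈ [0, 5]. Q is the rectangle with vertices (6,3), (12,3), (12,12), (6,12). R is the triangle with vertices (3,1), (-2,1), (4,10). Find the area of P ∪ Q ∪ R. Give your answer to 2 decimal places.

90.94

By inclusion–exclusion:
Individual areas: |P| = 30, |Q| = 54, |R| = 22.5.
|P∩Q| = 0 (no overlap).
|P∩R| = 15.5556.
|Q∩R| = 0.
|P∩Q∩R| = 0.
|P ∪ Q ∪ R| = 106.5 − 15.5556 + 0 = 90.94.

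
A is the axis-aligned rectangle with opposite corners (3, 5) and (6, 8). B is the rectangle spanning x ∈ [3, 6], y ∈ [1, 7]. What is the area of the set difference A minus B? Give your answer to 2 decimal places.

3.00

|A∩B|: x∈[3,6], y∈[5,7] → 3·2 = 6.
|A| = 9.
|A ∖ B| = |A| − |A∩B| = 9 − 6 = 3.00.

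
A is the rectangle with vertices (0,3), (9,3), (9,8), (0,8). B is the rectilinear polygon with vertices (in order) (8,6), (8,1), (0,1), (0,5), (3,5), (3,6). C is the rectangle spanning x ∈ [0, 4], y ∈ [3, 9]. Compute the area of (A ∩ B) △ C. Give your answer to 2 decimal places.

|A ∩ B| = 21.
|(A ∩ B) ∩ C| = 9.
|(A ∩ B) △ C| = 21 + 24 − 18 = 27.00.

27.00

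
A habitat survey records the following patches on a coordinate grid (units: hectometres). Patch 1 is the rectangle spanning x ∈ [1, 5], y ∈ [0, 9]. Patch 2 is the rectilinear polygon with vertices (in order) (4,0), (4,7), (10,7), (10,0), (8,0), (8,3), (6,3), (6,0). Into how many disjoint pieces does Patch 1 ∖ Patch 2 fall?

Patch 1 ∖ Patch 2 is a single connected region.

1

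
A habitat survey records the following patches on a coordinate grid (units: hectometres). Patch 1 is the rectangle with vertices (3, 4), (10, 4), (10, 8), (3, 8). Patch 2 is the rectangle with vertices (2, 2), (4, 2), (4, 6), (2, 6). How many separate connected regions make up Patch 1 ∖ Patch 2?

Patch 1 ∖ Patch 2 is a single connected region.

1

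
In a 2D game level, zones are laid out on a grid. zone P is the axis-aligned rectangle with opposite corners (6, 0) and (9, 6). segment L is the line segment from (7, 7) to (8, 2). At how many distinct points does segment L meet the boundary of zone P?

1

The segment meets the boundary at (7.2,6).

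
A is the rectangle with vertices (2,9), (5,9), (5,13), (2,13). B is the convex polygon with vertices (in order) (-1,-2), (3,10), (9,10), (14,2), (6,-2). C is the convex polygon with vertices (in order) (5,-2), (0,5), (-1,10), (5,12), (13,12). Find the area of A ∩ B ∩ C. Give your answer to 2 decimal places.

2.17

The intersection is the polygon with vertices (2.667,9), (3,10), (5,10), (5,9).
By the shoelace formula its area is 2.17.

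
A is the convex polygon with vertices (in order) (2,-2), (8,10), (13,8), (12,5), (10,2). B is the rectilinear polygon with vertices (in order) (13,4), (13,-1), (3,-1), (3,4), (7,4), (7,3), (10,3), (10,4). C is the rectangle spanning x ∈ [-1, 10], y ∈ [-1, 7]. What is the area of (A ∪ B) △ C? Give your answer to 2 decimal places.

74.17

|A ∪ B| = 82.1667.
|(A ∪ B) ∩ C| = 48.
|(A ∪ B) △ C| = 82.1667 + 88 − 96 = 74.17.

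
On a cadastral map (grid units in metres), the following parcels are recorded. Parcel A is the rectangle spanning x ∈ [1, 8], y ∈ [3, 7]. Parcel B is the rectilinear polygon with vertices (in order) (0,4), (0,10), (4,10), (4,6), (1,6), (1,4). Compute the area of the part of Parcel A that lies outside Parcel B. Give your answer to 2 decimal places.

|Parcel A| = 28, |Parcel A∩Parcel B| = 3.
|Parcel A ∖ Parcel B| = |Parcel A| − |Parcel A∩Parcel B| = 28 − 3 = 25.00.

25.00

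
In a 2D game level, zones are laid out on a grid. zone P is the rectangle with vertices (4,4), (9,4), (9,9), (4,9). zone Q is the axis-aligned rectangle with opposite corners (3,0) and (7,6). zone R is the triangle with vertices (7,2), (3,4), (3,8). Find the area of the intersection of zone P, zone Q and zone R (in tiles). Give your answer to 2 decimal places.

2.00

The intersection is the polygon with vertices (4,6), (4.333,6), (5.667,4), (4,4).
By the shoelace formula its area is 2.00.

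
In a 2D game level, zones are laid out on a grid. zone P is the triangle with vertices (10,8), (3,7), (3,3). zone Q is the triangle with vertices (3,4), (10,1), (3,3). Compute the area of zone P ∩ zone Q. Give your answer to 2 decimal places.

0.44

The intersection is the polygon with vertices (3,4), (3.875,3.625), (3,3).
By the shoelace formula its area is 0.44.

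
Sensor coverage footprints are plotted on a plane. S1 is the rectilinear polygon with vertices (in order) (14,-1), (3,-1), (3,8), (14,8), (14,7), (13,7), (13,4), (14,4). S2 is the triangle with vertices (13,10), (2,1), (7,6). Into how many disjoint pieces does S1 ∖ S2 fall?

S1 ∖ S2 splits into 2 disjoint pieces (area 72.6465, area 19).

2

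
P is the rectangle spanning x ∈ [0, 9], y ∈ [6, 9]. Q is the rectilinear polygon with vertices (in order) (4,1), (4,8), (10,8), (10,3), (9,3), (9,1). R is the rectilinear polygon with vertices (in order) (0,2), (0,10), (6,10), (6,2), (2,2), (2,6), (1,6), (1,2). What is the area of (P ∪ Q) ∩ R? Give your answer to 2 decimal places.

26.00

The region (P ∪ Q) ∩ R is the polygon with vertices (0,9), (6,9), (6,2), (4,2), (4,6), (2,6), (1,6), (0,6).
By the shoelace formula its area is 26.00.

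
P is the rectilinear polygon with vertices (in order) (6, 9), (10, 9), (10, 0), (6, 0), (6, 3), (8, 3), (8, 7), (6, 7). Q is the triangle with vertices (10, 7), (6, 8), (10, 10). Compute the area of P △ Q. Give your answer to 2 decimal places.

|P| = 28, |Q| = 6, |P∩Q| = 5.
|P △ Q| = |P| + |Q| − 2·|P∩Q| = 28 + 6 − 10 = 24.00.

24.00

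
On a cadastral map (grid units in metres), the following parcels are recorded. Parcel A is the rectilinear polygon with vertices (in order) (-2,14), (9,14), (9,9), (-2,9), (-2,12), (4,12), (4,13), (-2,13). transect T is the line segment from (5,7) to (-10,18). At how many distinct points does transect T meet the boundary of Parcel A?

The segment meets the boundary at (-1.818,12), (2.273,9).

2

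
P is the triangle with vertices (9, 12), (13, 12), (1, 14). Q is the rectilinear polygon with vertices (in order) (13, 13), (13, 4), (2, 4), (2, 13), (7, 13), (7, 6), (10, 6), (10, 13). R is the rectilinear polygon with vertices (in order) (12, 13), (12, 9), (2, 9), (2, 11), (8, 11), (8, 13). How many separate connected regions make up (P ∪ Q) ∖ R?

2

(P ∪ Q) ∖ R splits into 2 disjoint pieces (area 50, area 11.5417).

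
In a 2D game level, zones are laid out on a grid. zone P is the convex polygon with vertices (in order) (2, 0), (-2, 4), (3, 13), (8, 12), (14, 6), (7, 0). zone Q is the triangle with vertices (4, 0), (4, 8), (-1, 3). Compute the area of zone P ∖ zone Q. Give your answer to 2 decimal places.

110.00

|zone P| = 130, |zone P∩zone Q| = 20.
|zone P ∖ zone Q| = |zone P| − |zone P∩zone Q| = 130 − 20 = 110.00.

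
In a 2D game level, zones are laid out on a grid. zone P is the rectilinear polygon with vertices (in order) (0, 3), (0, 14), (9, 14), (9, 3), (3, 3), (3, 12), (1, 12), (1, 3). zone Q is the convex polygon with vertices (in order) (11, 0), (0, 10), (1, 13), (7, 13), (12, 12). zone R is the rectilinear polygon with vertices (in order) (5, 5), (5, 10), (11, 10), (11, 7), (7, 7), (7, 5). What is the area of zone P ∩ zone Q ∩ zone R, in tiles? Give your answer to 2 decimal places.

The intersection is the polygon with vertices (5,5.455), (5,10), (9,10), (9,7), (7,7), (7,5), (5.5,5).
By the shoelace formula its area is 15.89.

15.89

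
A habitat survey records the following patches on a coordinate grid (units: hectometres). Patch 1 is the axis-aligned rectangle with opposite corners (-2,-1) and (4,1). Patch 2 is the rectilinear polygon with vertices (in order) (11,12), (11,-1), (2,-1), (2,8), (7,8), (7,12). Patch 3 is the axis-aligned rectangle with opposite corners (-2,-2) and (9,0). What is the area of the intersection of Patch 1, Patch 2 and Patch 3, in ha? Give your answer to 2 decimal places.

2.00

The intersection is the polygon with vertices (4,-1), (2,-1), (2,0), (4,0).
By the shoelace formula its area is 2.00.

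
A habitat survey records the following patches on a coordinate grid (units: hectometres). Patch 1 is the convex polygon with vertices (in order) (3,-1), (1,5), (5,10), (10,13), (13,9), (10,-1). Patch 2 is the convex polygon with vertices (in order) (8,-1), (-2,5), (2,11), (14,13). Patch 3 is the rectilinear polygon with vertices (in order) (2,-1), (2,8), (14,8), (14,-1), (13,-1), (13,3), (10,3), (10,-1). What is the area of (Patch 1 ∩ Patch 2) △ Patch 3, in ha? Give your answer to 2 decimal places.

|Patch 1 ∩ Patch 2| = 87.6762.
|(Patch 1 ∩ Patch 2) ∩ Patch 3| = 59.3321.
|(Patch 1 ∩ Patch 2) △ Patch 3| = 87.6762 + 96 − 118.6643 = 65.01.

65.01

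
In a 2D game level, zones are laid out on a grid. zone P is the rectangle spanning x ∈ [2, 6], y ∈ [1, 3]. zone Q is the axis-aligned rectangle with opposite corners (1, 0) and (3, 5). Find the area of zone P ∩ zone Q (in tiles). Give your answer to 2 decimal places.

|zone P∩zone Q|: x∈[2,3], y∈[1,3] → 1·2 = 2.

2.00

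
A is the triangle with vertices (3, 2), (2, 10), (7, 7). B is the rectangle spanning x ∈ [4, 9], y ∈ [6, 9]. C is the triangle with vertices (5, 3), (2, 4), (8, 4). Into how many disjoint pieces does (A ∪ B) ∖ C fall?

2

(A ∪ B) ∖ C splits into 2 disjoint pieces (area 26.35, area 1.0584).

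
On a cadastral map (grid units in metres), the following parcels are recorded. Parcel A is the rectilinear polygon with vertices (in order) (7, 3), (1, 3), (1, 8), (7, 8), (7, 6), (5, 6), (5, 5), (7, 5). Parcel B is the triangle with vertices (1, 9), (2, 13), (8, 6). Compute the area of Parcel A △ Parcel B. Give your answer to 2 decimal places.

|Parcel A| = 28, |Parcel B| = 15.5, |Parcel A∩Parcel B| = 2.5833.
|Parcel A △ Parcel B| = |Parcel A| + |Parcel B| − 2·|Parcel A∩Parcel B| = 28 + 15.5 − 5.1667 = 38.33.

38.33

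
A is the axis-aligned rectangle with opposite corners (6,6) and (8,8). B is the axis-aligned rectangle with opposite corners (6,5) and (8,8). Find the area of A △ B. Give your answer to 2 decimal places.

2.00

|A∩B|: x∈[6,8], y∈[6,8] → 2·2 = 4.
|A △ B| = |A| + |B| − 2·|A∩B| = 4 + 6 − 8 = 2.00.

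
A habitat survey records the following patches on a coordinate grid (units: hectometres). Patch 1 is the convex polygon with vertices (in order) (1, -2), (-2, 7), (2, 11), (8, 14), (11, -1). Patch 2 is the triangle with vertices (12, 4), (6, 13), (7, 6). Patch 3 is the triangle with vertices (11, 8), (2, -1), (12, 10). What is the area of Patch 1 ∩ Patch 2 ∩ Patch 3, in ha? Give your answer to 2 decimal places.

The intersection is the polygon with vertices (8,5.6), (9.377,7.115), (9.5,6.5), (8.429,5.429).
By the shoelace formula its area is 0.84.

0.84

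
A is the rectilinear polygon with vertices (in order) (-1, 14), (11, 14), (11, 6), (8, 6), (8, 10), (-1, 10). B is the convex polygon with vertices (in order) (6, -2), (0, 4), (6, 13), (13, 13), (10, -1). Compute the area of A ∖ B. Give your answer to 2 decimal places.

30.00

|A| = 60, |A∩B| = 30.
|A ∖ B| = |A| − |A∩B| = 60 − 30 = 30.00.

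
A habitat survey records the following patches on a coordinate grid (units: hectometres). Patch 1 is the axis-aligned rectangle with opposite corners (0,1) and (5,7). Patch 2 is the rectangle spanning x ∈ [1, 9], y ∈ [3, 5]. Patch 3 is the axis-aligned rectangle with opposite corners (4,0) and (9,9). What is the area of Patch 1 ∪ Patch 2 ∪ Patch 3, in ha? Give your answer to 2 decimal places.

By inclusion–exclusion:
Individual areas: |Patch 1| = 30, |Patch 2| = 16, |Patch 3| = 45.
|Patch 1∩Patch 2|: x∈[1,5], y∈[3,5] → 4·2 = 8.
|Patch 1∩Patch 3|: x∈[4,5], y∈[1,7] → 1·6 = 6.
|Patch 2∩Patch 3|: x∈[4,9], y∈[3,5] → 5·2 = 10.
|Patch 1∩Patch 2∩Patch 3| = 2.
|Patch 1 ∪ Patch 2 ∪ Patch 3| = 91 − 24 + 2 = 69.00.

69.00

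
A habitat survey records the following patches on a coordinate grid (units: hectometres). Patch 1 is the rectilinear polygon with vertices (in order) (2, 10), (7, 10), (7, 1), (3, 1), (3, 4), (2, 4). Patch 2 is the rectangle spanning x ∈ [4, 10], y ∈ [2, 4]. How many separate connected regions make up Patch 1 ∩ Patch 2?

1

Patch 1 ∩ Patch 2 is a single connected region.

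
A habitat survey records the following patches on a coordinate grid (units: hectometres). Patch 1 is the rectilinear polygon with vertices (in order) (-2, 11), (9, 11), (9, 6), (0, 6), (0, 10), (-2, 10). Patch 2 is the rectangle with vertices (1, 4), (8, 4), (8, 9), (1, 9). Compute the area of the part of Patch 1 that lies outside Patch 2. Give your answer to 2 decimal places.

26.00

|Patch 1| = 47, |Patch 1∩Patch 2| = 21.
|Patch 1 ∖ Patch 2| = |Patch 1| − |Patch 1∩Patch 2| = 47 − 21 = 26.00.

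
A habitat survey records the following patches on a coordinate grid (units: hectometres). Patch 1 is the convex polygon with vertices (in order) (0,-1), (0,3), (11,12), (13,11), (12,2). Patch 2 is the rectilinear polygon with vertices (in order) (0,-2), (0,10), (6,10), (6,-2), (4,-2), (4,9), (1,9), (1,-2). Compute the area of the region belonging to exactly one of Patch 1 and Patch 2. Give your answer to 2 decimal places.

|Patch 1| = 93, |Patch 2| = 39, |Patch 1∩Patch 2| = 17.9659.
|Patch 1 △ Patch 2| = |Patch 1| + |Patch 2| − 2·|Patch 1∩Patch 2| = 93 + 39 − 35.9318 = 96.07.

96.07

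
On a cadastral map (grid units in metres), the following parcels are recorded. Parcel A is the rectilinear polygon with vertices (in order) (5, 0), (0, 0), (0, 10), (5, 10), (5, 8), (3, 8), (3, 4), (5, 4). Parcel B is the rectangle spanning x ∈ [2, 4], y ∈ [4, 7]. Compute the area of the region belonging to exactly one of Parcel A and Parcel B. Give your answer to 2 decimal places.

|Parcel A| = 42, |Parcel B| = 6, |Parcel A∩Parcel B| = 3.
|Parcel A △ Parcel B| = |Parcel A| + |Parcel B| − 2·|Parcel A∩Parcel B| = 42 + 6 − 6 = 42.00.

42.00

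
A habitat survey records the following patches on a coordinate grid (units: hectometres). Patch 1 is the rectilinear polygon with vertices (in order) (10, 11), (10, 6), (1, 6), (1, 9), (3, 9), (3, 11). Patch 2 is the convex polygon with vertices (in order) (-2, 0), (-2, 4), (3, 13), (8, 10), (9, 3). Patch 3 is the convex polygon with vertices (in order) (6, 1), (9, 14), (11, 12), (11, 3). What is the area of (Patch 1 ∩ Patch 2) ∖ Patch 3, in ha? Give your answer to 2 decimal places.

|Patch 1 ∩ Patch 2| = 31.3095.
|(Patch 1 ∩ Patch 2) ∩ Patch 3| = 2.6892.
|(Patch 1 ∩ Patch 2) ∖ Patch 3| = 31.3095 − 2.6892 = 28.62.

28.62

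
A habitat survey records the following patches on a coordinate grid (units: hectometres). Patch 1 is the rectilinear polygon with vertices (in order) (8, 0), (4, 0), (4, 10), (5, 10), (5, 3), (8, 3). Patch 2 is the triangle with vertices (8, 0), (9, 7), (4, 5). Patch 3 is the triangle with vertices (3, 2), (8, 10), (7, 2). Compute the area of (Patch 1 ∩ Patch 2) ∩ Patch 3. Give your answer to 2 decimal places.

|Patch 1 ∩ Patch 2| = 4.425.
|(Patch 1 ∩ Patch 2) ∩ Patch 3| = 1.43.

1.43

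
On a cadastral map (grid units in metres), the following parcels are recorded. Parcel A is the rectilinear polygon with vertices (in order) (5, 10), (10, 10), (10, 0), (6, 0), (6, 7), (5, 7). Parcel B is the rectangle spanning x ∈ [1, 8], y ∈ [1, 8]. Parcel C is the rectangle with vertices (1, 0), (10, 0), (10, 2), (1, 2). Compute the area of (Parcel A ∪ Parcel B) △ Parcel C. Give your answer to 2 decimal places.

|Parcel A ∪ Parcel B| = 77.
|(Parcel A ∪ Parcel B) ∩ Parcel C| = 13.
|(Parcel A ∪ Parcel B) △ Parcel C| = 77 + 18 − 26 = 69.00.

69.00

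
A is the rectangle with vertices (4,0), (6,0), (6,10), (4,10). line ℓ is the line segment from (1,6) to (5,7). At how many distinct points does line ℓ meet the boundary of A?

The segment meets the boundary at (4,6.75).

1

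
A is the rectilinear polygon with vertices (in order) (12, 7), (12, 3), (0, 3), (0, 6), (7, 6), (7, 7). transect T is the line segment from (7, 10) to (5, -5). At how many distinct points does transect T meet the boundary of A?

The segment meets the boundary at (6.067,3), (6.467,6).

2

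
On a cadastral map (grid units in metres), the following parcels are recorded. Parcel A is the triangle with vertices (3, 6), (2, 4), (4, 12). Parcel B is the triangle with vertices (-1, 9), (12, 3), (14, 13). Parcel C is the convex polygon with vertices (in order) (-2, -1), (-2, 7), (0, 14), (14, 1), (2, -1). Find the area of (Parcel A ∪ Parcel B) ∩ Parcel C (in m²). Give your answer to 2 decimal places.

23.99

|Parcel A ∪ Parcel B| = 72.1526.
|(Parcel A ∪ Parcel B) ∩ Parcel C| = 23.99.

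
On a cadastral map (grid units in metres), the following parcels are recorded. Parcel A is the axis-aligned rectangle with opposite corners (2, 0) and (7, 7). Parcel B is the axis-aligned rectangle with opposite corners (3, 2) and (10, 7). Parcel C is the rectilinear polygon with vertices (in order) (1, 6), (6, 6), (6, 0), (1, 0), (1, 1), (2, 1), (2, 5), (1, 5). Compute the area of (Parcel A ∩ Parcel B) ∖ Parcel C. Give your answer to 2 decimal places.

|Parcel A ∩ Parcel B| = 20.
|(Parcel A ∩ Parcel B) ∩ Parcel C| = 12.
|(Parcel A ∩ Parcel B) ∖ Parcel C| = 20 − 12 = 8.00.

8.00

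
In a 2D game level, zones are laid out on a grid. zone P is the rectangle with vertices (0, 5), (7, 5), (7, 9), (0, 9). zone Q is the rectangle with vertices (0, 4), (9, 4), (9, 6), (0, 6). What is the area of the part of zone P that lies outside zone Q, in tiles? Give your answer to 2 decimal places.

21.00

|zone P∩zone Q|: x∈[0,7], y∈[5,6] → 7·1 = 7.
|zone P| = 28.
|zone P ∖ zone Q| = |zone P| − |zone P∩zone Q| = 28 − 7 = 21.00.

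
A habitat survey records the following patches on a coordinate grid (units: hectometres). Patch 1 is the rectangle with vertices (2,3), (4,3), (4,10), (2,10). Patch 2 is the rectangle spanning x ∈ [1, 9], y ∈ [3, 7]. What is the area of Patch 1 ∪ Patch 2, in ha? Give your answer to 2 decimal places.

By inclusion–exclusion:
Individual areas: |Patch 1| = 14, |Patch 2| = 32.
|Patch 1∩Patch 2|: x∈[2,4], y∈[3,7] → 2·4 = 8.
|Patch 1 ∪ Patch 2| = 46 − 8 = 38.00.

38.00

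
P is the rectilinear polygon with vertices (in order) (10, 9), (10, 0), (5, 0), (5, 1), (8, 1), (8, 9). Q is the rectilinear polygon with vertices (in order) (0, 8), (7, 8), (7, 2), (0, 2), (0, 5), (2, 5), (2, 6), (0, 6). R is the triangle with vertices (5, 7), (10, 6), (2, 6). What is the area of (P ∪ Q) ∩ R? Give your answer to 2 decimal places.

3.50

|P ∪ Q| = 61.
|(P ∪ Q) ∩ R| = 3.50.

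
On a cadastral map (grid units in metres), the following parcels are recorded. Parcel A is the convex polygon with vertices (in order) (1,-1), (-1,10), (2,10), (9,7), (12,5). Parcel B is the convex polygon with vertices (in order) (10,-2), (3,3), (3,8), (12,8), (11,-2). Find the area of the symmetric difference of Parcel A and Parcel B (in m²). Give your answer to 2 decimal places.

66.98

|Parcel A| = 76.5, |Parcel B| = 67.5, |Parcel A∩Parcel B| = 38.5112.
|Parcel A △ Parcel B| = |Parcel A| + |Parcel B| − 2·|Parcel A∩Parcel B| = 76.5 + 67.5 − 77.0224 = 66.98.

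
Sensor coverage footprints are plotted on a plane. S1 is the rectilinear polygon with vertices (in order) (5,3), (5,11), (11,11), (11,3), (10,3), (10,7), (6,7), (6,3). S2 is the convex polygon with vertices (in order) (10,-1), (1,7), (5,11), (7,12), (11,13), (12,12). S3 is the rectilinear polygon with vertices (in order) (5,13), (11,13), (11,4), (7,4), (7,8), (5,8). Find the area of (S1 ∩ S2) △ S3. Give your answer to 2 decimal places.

|S1 ∩ S2| = 31.4081.
|(S1 ∩ S2) ∩ S3| = 24.8269.
|(S1 ∩ S2) △ S3| = 31.4081 + 46 − 49.6538 = 27.75.

27.75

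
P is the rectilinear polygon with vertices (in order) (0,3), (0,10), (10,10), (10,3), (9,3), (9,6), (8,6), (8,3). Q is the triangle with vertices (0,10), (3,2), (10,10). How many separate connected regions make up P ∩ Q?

1

P ∩ Q is a single connected region.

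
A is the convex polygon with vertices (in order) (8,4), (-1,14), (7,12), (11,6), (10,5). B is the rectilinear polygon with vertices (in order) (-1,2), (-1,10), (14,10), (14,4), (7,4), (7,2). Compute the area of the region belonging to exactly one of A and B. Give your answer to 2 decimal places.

97.77

|A| = 44.5, |B| = 106, |A∩B| = 26.3667.
|A △ B| = |A| + |B| − 2·|A∩B| = 44.5 + 106 − 52.7333 = 97.77.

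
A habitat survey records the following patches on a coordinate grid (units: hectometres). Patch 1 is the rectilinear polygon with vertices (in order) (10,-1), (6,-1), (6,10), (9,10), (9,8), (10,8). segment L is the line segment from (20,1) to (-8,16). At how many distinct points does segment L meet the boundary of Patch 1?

2

The segment meets the boundary at (6,8.5), (10,6.357).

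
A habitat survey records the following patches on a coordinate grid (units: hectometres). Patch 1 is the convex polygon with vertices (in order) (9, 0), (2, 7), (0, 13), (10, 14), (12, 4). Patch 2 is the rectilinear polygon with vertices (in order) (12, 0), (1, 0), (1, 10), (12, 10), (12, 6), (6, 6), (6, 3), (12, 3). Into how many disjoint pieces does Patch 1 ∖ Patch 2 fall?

Patch 1 ∖ Patch 2 splits into 2 disjoint pieces (area 35.1, area 17.225).

2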